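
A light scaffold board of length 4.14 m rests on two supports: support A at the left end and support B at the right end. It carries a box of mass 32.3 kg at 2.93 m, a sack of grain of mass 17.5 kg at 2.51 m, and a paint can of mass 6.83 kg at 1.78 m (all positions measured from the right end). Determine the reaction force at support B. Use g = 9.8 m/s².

R_B ≈ 198 N

Take moments about support A.
Box: 32.3 × 9.8 = 316.5 N down at 2.93 m → arm 1.21 m, τ = 316.5 × 1.21 = 383 N·m clockwise.
Sack of grain: 17.5 × 9.8 = 171.5 N down at 2.51 m → arm 1.63 m, τ = 171.5 × 1.63 = 279.5 N·m clockwise.
Paint can: 6.83 × 9.8 = 66.93 N down at 1.78 m → arm 2.36 m, τ = 66.93 × 2.36 = 158 N·m clockwise.
Net load moment about support A = 820.5 N·m clockwise.
Reaction R at support B is upward at 0 m, arm 4.14 m → moment R × 4.14 counterclockwise.
Στ = 0 ⇒ R × 4.14 = 820.5 ⇒ R = 198 N.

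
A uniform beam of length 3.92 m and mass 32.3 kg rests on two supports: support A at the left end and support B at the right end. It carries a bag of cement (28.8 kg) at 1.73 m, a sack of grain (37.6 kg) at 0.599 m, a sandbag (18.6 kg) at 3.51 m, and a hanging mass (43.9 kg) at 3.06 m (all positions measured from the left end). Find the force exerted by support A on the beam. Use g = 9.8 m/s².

R_A ≈ 742 N

Sum moments about support B (its reaction then has zero moment arm).
Beam weight: 32.3 × 9.8 = 316.5 N down at 1.96 m → arm 1.96 m, τ = 316.5 × 1.96 = 620.3 N·m counterclockwise.
Bag of cement: 28.8 × 9.8 = 282.2 N down at 1.73 m → arm 2.19 m, τ = 282.2 × 2.19 = 618 N·m counterclockwise.
Sack of grain: 37.6 × 9.8 = 368.5 N down at 0.599 m → arm 3.321 m, τ = 368.5 × 3.321 = 1224 N·m counterclockwise.
Sandbag: 18.6 × 9.8 = 182.3 N down at 3.51 m → arm 0.41 m, τ = 182.3 × 0.41 = 74.74 N·m counterclockwise.
Hanging mass: 43.9 × 9.8 = 430.2 N down at 3.06 m → arm 0.86 m, τ = 430.2 × 0.86 = 370 N·m counterclockwise.
Net load moment about support B = 2907 N·m counterclockwise.
Reaction R at support A is upward at 0 m, arm 3.92 m → moment R × 3.92 clockwise.
Setting net torque to zero: R × 3.92 = 2907 → R = 742 N.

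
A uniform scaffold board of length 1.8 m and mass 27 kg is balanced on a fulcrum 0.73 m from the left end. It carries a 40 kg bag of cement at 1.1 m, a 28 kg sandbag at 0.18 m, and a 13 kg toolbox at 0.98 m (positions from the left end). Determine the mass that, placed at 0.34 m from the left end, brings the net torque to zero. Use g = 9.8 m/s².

m ≈ 18.6 kg

Taking torques about the fulcrum (at 0.73 m from the left end):
Beam weight: 27 × 9.8 = 264.6 N down at 0.9 m → arm 0.17 m, τ = 264.6 × 0.17 = 44.98 N·m clockwise.
Bag of cement: 40 × 9.8 = 392 N down at 1.1 m → arm 0.37 m, τ = 392 × 0.37 = 145 N·m clockwise.
Sandbag: 28 × 9.8 = 274.4 N down at 0.18 m → arm 0.55 m, τ = 274.4 × 0.55 = 150.9 N·m counterclockwise.
Toolbox: 13 × 9.8 = 127.4 N down at 0.98 m → arm 0.25 m, τ = 127.4 × 0.25 = 31.85 N·m clockwise.
Net moment of known loads = 70.93 N·m clockwise.
An unknown mass m at 0.34 m has arm 0.39 m; its moment is m·g·0.39 counterclockwise.
Στ = 0 ⇒ m × 9.8 × 0.39 = 70.93 ⇒ m = 70.93 / (9.8 × 0.39) = 18.6 kg.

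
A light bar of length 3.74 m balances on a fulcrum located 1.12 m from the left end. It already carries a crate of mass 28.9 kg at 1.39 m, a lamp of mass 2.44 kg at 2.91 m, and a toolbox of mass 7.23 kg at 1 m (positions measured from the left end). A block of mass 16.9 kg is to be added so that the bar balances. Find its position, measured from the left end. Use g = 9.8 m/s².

About the fulcrum (at 1.12 m from the left end):
Crate: 28.9 × 9.8 = 283.2 N down at 1.39 m → arm 0.27 m, τ = 283.2 × 0.27 = 76.46 N·m clockwise.
Lamp: 2.44 × 9.8 = 23.91 N down at 2.91 m → arm 1.79 m, τ = 23.91 × 1.79 = 42.8 N·m clockwise.
Toolbox: 7.23 × 9.8 = 70.85 N down at 1 m → arm 0.12 m, τ = 70.85 × 0.12 = 8.502 N·m counterclockwise.
Net moment of existing loads = 110.8 N·m clockwise.
The block weighs 16.9 × 9.8 = 165.6 N and must supply an equal counterclockwise moment, so its lever arm about the fulcrum is 110.8 / 165.6 = 0.669 m.
That puts it at 1.12 − 0.669 = 0.451 m from the left end.

x ≈ 0.451 m from the left end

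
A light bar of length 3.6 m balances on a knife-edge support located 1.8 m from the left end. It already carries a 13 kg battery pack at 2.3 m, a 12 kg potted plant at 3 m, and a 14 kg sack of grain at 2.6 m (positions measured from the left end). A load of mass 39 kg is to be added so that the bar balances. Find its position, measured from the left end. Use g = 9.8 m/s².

Choose the knife-edge support (at 1.8 m from the left end) as the axis so the support reaction has zero arm there.
Battery pack: 13 × 9.8 = 127.4 N down at 2.3 m → arm 0.5 m, τ = 127.4 × 0.5 = 63.7 N·m clockwise.
Potted plant: 12 × 9.8 = 117.6 N down at 3 m → arm 1.2 m, τ = 117.6 × 1.2 = 141.1 N·m clockwise.
Sack of grain: 14 × 9.8 = 137.2 N down at 2.6 m → arm 0.8 m, τ = 137.2 × 0.8 = 109.8 N·m clockwise.
Net moment of existing loads = 314.6 N·m clockwise.
The load weighs 39 × 9.8 = 382.2 N and must supply an equal counterclockwise moment, so its lever arm about the knife-edge support is 314.6 / 382.2 = 0.823 m.
That puts it at 1.8 − 0.823 = 0.977 m from the left end.

x ≈ 0.977 m from the left end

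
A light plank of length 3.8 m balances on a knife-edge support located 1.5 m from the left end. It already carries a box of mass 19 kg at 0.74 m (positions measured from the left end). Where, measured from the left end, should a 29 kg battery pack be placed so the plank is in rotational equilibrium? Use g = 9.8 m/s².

Choose the knife-edge support (at 1.5 m from the left end) as the axis so the support reaction has zero arm there.
Box: 19 × 9.8 = 186.2 N down at 0.74 m → arm 0.76 m, τ = 186.2 × 0.76 = 141.5 N·m counterclockwise.
Net moment of existing loads = 141.5 N·m counterclockwise.
The battery pack weighs 29 × 9.8 = 284.2 N and must supply an equal clockwise moment, so its lever arm about the knife-edge support is 141.5 / 284.2 = 0.498 m.
That puts it at 1.5 + 0.498 = 2 m from the left end.

x ≈ 2 m from the left end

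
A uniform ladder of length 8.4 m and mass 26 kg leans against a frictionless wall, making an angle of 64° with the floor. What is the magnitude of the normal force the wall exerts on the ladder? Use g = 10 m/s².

Choose the foot of the ladder as the axis so the floor normal and friction both act there and drop out.
Ladder weight 26×10 = 260 N acts at 4.2 m along the ladder; its horizontal arm is 4.2·cos64° = 1.841 m → τ = 478.7 N·m clockwise.
Wall normal N acts horizontally at the top; its moment arm is the height L sinθ = 8.4·sin64° = 7.55 m, counterclockwise.
Setting net torque to zero: N × 7.55 = 478.7 → N = 63.4 N.

N_wall ≈ 63.4 N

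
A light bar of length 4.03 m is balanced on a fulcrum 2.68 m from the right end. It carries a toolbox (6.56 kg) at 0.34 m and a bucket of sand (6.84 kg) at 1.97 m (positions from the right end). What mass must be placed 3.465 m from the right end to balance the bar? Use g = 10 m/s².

Choose the fulcrum (at 2.68 m from the right end) as the axis so the support reaction has zero arm there.
Toolbox: 6.56 × 10 = 65.6 N down at 0.34 m → arm 2.34 m, τ = 65.6 × 2.34 = 153.5 N·m clockwise.
Bucket of sand: 6.84 × 10 = 68.4 N down at 1.97 m → arm 0.71 m, τ = 68.4 × 0.71 = 48.56 N·m clockwise.
Net moment of known loads = 202.1 N·m clockwise.
An unknown mass m at 3.465 m has arm 0.785 m; its moment is m·g·0.785 counterclockwise.
Στ = 0 ⇒ m × 10 × 0.785 = 202.1 ⇒ m = 202.1 / (10 × 0.785) = 25.7 kg.

m ≈ 25.7 kg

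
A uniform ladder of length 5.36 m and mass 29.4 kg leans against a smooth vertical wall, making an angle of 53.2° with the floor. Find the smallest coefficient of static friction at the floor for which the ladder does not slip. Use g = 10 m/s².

About the foot of the ladder:
Ladder weight 29.4×10 = 294 N acts at 2.68 m along the ladder; its horizontal arm is 2.68·cos53.2° = 1.605 m → τ = 471.9 N·m clockwise.
Wall normal N acts horizontally at the top; its moment arm is the height L sinθ = 5.36·sin53.2° = 4.292 m, counterclockwise.
Στ = 0 ⇒ N × 4.292 = 471.9 ⇒ N = 109.9 N.
ΣFx = 0 ⇒ f = N_wall = 109.9 N. ΣFy = 0 ⇒ N_floor = 294 N.
μ_min = f / N_floor = 109.9 / 294 = 0.374.

μ_min ≈ 0.374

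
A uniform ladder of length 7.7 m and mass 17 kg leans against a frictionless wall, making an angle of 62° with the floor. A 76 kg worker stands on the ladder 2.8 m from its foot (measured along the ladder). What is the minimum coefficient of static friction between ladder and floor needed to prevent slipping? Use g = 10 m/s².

μ_min ≈ 0.207

Take moments about the foot of the ladder.
Ladder weight 17×10 = 170 N acts at 3.85 m along the ladder; its horizontal arm is 3.85·cos62° = 1.807 m → τ = 307.2 N·m clockwise.
Worker: 76×10 = 760 N at 2.8 m → arm 1.315 m → τ = 999.4 N·m clockwise.
Wall normal N acts horizontally at the top; its moment arm is the height L sinθ = 7.7·sin62° = 6.799 m, counterclockwise.
Setting net torque to zero: N × 6.799 = 1307 → N = 192.2 N.
ΣFx = 0 ⇒ f = N_wall = 192.2 N. ΣFy = 0 ⇒ N_floor = 930 N.
μ_min = f / N_floor = 192.2 / 930 = 0.207.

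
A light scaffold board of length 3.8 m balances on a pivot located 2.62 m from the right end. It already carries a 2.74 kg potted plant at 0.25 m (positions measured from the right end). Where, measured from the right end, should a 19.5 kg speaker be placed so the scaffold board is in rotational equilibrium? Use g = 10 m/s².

x ≈ 2.95 m from the right end

About the pivot (at 2.62 m from the right end):
Potted plant: 2.74 × 10 = 27.4 N down at 0.25 m → arm 2.37 m, τ = 27.4 × 2.37 = 64.94 N·m clockwise.
Net moment of existing loads = 64.94 N·m clockwise.
The speaker weighs 19.5 × 10 = 195 N and must supply an equal counterclockwise moment, so its lever arm about the pivot is 64.94 / 195 = 0.333 m.
That puts it at 2.62 + 0.333 = 2.95 m from the right end.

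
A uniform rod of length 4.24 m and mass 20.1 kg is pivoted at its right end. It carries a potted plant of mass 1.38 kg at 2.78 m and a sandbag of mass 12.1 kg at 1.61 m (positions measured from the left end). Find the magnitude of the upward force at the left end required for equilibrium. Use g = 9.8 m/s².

Sum moments about the right end (the unknown pivot reaction has zero arm there).
Beam weight: 20.1 × 9.8 = 197 N down at 2.12 m → arm 2.12 m, τ = 197 × 2.12 = 417.6 N·m counterclockwise.
Potted plant: 1.38 × 9.8 = 13.52 N down at 2.78 m → arm 1.46 m, τ = 13.52 × 1.46 = 19.74 N·m counterclockwise.
Sandbag: 12.1 × 9.8 = 118.6 N down at 1.61 m → arm 2.63 m, τ = 118.6 × 2.63 = 311.9 N·m counterclockwise.
Net moment of the loads = 749.2 N·m counterclockwise.
The upward force F acts at the left end, arm 4.24 m, giving F × 4.24 clockwise.
Setting net torque to zero: F × 4.24 = 749.2 → F = 749.2 / 4.24 = 177 N.

F ≈ 177 N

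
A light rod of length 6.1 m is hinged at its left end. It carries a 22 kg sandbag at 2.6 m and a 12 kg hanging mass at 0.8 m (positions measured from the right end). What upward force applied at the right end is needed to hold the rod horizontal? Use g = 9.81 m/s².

Choose the left end as the axis so the unknown pivot reaction has zero arm there.
Sandbag: 22 × 9.81 = 215.8 N down at 2.6 m → arm 3.5 m, τ = 215.8 × 3.5 = 755.3 N·m clockwise.
Hanging mass: 12 × 9.81 = 117.7 N down at 0.8 m → arm 5.3 m, τ = 117.7 × 5.3 = 623.8 N·m clockwise.
Net moment of the loads = 1379 N·m clockwise.
The upward force F acts at the right end, arm 6.1 m, giving F × 6.1 counterclockwise.
Setting net torque to zero: F × 6.1 = 1379 → F = 1379 / 6.1 = 226 N.

F ≈ 226 N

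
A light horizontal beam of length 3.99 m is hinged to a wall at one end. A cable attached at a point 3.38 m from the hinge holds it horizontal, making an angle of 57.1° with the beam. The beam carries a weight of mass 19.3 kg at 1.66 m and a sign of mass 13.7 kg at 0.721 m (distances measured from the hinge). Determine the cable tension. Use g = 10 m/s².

T ≈ 148 N

Take moments about the hinge.
Weight: 19.3 × 10 = 193 N down at 1.66 m → arm 1.66 m, τ = 193 × 1.66 = 320.4 N·m clockwise.
Sign: 13.7 × 10 = 137 N down at 0.721 m → arm 0.721 m, τ = 137 × 0.721 = 98.78 N·m clockwise.
Total clockwise load moment = 419.2 N·m.
The cable tension T acts at 3.38 m; only its component perpendicular to the beam, T sinθ, produces torque. sin 57.1° = 0.8396.
Balancing moments: T × 3.38 × 0.8396 = 419.2, giving T = 419.2 / 2.838 = 148 N.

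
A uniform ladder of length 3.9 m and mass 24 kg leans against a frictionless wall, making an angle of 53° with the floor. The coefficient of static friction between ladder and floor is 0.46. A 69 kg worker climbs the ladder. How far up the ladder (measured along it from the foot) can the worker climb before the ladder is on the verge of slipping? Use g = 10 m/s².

d ≈ 2.53 m

Take moments about the foot of the ladder.
Ladder weight 24×10 = 240 N acts at 1.95 m along the ladder; its horizontal arm is 1.95·cos53° = 1.174 m → τ = 281.8 N·m clockwise.
Worker weight 69×10 = 690 N at distance d → arm d·cos53° → τ = 690·d·0.6018 clockwise.
Wall normal N at the top has arm L sinθ = 3.115 m counterclockwise, so Στ = 0 gives N·3.115 = 281.8 + 415.2·d.
ΣFy = 0 ⇒ N_floor = 930 N, so the maximum friction is μ_s·N_floor = 0.46×930 = 427.8 N. ΣFx = 0 ⇒ N_wall = f, so at the slipping point N = 427.8 N.
Substituting: 427.8×3.115 = 281.8 + 415.2·d ⇒ d = (1333 − 281.8) / 415.2 = 2.53 m.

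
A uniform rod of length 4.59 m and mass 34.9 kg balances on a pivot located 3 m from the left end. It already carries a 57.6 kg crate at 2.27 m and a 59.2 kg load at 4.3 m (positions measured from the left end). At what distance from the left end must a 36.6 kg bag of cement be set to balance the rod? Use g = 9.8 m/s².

x ≈ 2.72 m from the left end

Taking torques about the pivot (at 3 m from the left end):
Beam weight: 34.9 × 9.8 = 342 N down at 2.295 m → arm 0.705 m, τ = 342 × 0.705 = 241.1 N·m counterclockwise.
Crate: 57.6 × 9.8 = 564.5 N down at 2.27 m → arm 0.73 m, τ = 564.5 × 0.73 = 412.1 N·m counterclockwise.
Load: 59.2 × 9.8 = 580.2 N down at 4.3 m → arm 1.3 m, τ = 580.2 × 1.3 = 754.3 N·m clockwise.
Net moment of existing loads = 101.1 N·m clockwise.
The bag of cement weighs 36.6 × 9.8 = 358.7 N and must supply an equal counterclockwise moment, so its lever arm about the pivot is 101.1 / 358.7 = 0.282 m.
That puts it at 3 − 0.282 = 2.72 m from the left end.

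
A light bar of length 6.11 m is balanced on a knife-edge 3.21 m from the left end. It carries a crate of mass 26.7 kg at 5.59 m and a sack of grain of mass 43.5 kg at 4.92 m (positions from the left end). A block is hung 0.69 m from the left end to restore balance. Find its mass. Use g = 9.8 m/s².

About the knife-edge (at 3.21 m from the left end):
Crate: 26.7 × 9.8 = 261.7 N down at 5.59 m → arm 2.38 m, τ = 261.7 × 2.38 = 622.8 N·m clockwise.
Sack of grain: 43.5 × 9.8 = 426.3 N down at 4.92 m → arm 1.71 m, τ = 426.3 × 1.71 = 729 N·m clockwise.
Net moment of known loads = 1352 N·m clockwise.
An unknown mass m at 0.69 m has arm 2.52 m; its moment is m·g·2.52 counterclockwise.
Στ = 0 ⇒ m × 9.8 × 2.52 = 1352 ⇒ m = 1352 / (9.8 × 2.52) = 54.7 kg.

m ≈ 54.7 kg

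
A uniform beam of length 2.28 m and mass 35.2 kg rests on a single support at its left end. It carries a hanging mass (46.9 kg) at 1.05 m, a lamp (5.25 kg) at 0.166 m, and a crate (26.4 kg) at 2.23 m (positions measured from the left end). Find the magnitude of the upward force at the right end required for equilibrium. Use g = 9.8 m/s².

Take moments about the left end.
Beam weight: 35.2 × 9.8 = 345 N down at 1.14 m → arm 1.14 m, τ = 345 × 1.14 = 393.3 N·m clockwise.
Hanging mass: 46.9 × 9.8 = 459.6 N down at 1.05 m → arm 1.05 m, τ = 459.6 × 1.05 = 482.6 N·m clockwise.
Lamp: 5.25 × 9.8 = 51.45 N down at 0.166 m → arm 0.166 m, τ = 51.45 × 0.166 = 8.541 N·m clockwise.
Crate: 26.4 × 9.8 = 258.7 N down at 2.23 m → arm 2.23 m, τ = 258.7 × 2.23 = 576.9 N·m clockwise.
Net moment of the loads = 1461 N·m clockwise.
The upward force F acts at the right end, arm 2.28 m, giving F × 2.28 counterclockwise.
For rotational equilibrium, F × 2.28 = 1461, so F = 1461 / 2.28 = 641 N.

F ≈ 641 N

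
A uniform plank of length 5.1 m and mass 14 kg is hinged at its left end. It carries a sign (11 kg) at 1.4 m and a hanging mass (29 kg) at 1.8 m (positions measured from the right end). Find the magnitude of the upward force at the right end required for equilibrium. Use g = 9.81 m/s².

About the left end:
Beam weight: 14 × 9.81 = 137.3 N down at 2.55 m → arm 2.55 m, τ = 137.3 × 2.55 = 350.1 N·m clockwise.
Sign: 11 × 9.81 = 107.9 N down at 1.4 m → arm 3.7 m, τ = 107.9 × 3.7 = 399.2 N·m clockwise.
Hanging mass: 29 × 9.81 = 284.5 N down at 1.8 m → arm 3.3 m, τ = 284.5 × 3.3 = 938.8 N·m clockwise.
Net moment of the loads = 1688 N·m clockwise.
The upward force F acts at the right end, arm 5.1 m, giving F × 5.1 counterclockwise.
Setting net torque to zero: F × 5.1 = 1688 → F = 1688 / 5.1 = 331 N.

F ≈ 331 N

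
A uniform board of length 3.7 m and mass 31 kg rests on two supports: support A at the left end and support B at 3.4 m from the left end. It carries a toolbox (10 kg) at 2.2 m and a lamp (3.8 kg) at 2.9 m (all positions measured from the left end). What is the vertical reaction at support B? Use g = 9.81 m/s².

Sum moments about support A (its reaction then has zero moment arm).
Beam weight: 31 × 9.81 = 304.1 N down at 1.85 m → arm 1.85 m, τ = 304.1 × 1.85 = 562.6 N·m clockwise.
Toolbox: 10 × 9.81 = 98.1 N down at 2.2 m → arm 2.2 m, τ = 98.1 × 2.2 = 215.8 N·m clockwise.
Lamp: 3.8 × 9.81 = 37.28 N down at 2.9 m → arm 2.9 m, τ = 37.28 × 2.9 = 108.1 N·m clockwise.
Net load moment about support A = 886.5 N·m clockwise.
Reaction R at support B is upward at 3.4 m, arm 3.4 m → moment R × 3.4 counterclockwise.
For rotational equilibrium, R × 3.4 = 886.5, so R = 261 N.

R_B ≈ 261 N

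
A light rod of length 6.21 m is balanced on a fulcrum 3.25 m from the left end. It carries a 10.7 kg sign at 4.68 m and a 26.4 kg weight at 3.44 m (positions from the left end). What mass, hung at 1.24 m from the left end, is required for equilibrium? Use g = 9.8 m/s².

m ≈ 10.1 kg

Choose the fulcrum (at 3.25 m from the left end) as the axis so the support reaction has zero arm there.
Sign: 10.7 × 9.8 = 104.9 N down at 4.68 m → arm 1.43 m, τ = 104.9 × 1.43 = 150 N·m clockwise.
Weight: 26.4 × 9.8 = 258.7 N down at 3.44 m → arm 0.19 m, τ = 258.7 × 0.19 = 49.15 N·m clockwise.
Net moment of known loads = 199.2 N·m clockwise.
An unknown mass m at 1.24 m has arm 2.01 m; its moment is m·g·2.01 counterclockwise.
Στ = 0 ⇒ m × 9.8 × 2.01 = 199.2 ⇒ m = 199.2 / (9.8 × 2.01) = 10.1 kg.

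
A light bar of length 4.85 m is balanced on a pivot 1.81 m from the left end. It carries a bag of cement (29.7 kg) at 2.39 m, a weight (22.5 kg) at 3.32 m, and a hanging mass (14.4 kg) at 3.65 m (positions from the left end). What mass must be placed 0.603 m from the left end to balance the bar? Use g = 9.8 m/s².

m ≈ 64.4 kg

Choose the pivot (at 1.81 m from the left end) as the axis so the support reaction has zero arm there.
Bag of cement: 29.7 × 9.8 = 291.1 N down at 2.39 m → arm 0.58 m, τ = 291.1 × 0.58 = 168.8 N·m clockwise.
Weight: 22.5 × 9.8 = 220.5 N down at 3.32 m → arm 1.51 m, τ = 220.5 × 1.51 = 333 N·m clockwise.
Hanging mass: 14.4 × 9.8 = 141.1 N down at 3.65 m → arm 1.84 m, τ = 141.1 × 1.84 = 259.6 N·m clockwise.
Net moment of known loads = 761.4 N·m clockwise.
An unknown mass m at 0.603 m has arm 1.207 m; its moment is m·g·1.207 counterclockwise.
Balancing moments: m × 9.8 × 1.207 = 761.4, giving m = 761.4 / (9.8 × 1.207) = 64.4 kg.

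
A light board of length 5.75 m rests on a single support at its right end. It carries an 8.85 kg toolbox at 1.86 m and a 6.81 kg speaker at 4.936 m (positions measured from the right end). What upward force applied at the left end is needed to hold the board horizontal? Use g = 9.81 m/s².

F ≈ 85.4 N

Taking torques about the right end:
Toolbox: 8.85 × 9.81 = 86.82 N down at 1.86 m → arm 1.86 m, τ = 86.82 × 1.86 = 161.5 N·m counterclockwise.
Speaker: 6.81 × 9.81 = 66.81 N down at 4.936 m → arm 4.936 m, τ = 66.81 × 4.936 = 329.8 N·m counterclockwise.
Net moment of the loads = 491.3 N·m counterclockwise.
The upward force F acts at the left end, arm 5.75 m, giving F × 5.75 clockwise.
Setting net torque to zero: F × 5.75 = 491.3 → F = 491.3 / 5.75 = 85.4 N.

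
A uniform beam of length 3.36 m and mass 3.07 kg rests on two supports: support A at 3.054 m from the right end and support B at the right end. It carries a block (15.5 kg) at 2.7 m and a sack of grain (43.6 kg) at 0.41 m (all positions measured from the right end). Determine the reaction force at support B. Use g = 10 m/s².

R_B ≈ 409 N

Take moments about support A.
Beam weight: 3.07 × 10 = 30.7 N down at 1.68 m → arm 1.374 m, τ = 30.7 × 1.374 = 42.18 N·m clockwise.
Block: 15.5 × 10 = 155 N down at 2.7 m → arm 0.354 m, τ = 155 × 0.354 = 54.87 N·m clockwise.
Sack of grain: 43.6 × 10 = 436 N down at 0.41 m → arm 2.644 m, τ = 436 × 2.644 = 1153 N·m clockwise.
Net load moment about support A = 1250 N·m clockwise.
Reaction R at support B is upward at 0 m, arm 3.054 m → moment R × 3.054 counterclockwise.
Στ = 0 ⇒ R × 3.054 = 1250 ⇒ R = 409 N.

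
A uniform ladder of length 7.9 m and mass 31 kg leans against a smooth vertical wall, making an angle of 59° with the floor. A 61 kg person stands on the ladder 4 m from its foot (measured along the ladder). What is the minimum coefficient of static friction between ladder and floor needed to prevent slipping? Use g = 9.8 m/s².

μ_min ≈ 0.303

Taking torques about the foot of the ladder:
Ladder weight 31×9.8 = 303.8 N acts at 3.95 m along the ladder; its horizontal arm is 3.95·cos59° = 2.034 m → τ = 617.9 N·m clockwise.
Person: 61×9.8 = 597.8 N at 4 m → arm 2.06 m → τ = 1231 N·m clockwise.
Wall normal N acts horizontally at the top; its moment arm is the height L sinθ = 7.9·sin59° = 6.772 m, counterclockwise.
For rotational equilibrium, N × 6.772 = 1849, so N = 273 N.
ΣFx = 0 ⇒ f = N_wall = 273 N. ΣFy = 0 ⇒ N_floor = 901.6 N.
μ_min = f / N_floor = 273 / 901.6 = 0.303.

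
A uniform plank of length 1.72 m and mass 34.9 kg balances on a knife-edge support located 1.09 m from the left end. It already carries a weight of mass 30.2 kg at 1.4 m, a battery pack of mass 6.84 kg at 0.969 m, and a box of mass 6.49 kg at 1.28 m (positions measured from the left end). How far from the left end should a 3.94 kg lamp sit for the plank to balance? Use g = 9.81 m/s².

x ≈ 0.648 m from the left end

Taking torques about the knife-edge support (at 1.09 m from the left end):
Beam weight: 34.9 × 9.81 = 342.4 N down at 0.86 m → arm 0.23 m, τ = 342.4 × 0.23 = 78.75 N·m counterclockwise.
Weight: 30.2 × 9.81 = 296.3 N down at 1.4 m → arm 0.31 m, τ = 296.3 × 0.31 = 91.85 N·m clockwise.
Battery pack: 6.84 × 9.81 = 67.1 N down at 0.969 m → arm 0.121 m, τ = 67.1 × 0.121 = 8.119 N·m counterclockwise.
Box: 6.49 × 9.81 = 63.67 N down at 1.28 m → arm 0.19 m, τ = 63.67 × 0.19 = 12.1 N·m clockwise.
Net moment of existing loads = 17.08 N·m clockwise.
The lamp weighs 3.94 × 9.81 = 38.65 N and must supply an equal counterclockwise moment, so its lever arm about the knife-edge support is 17.08 / 38.65 = 0.442 m.
That puts it at 1.09 − 0.442 = 0.648 m from the left end.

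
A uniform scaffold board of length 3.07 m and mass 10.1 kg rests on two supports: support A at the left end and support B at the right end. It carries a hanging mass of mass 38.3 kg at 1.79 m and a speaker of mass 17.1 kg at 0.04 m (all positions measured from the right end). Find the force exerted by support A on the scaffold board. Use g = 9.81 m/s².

About support B:
Beam weight: 10.1 × 9.81 = 99.08 N down at 1.535 m → arm 1.535 m, τ = 99.08 × 1.535 = 152.1 N·m counterclockwise.
Hanging mass: 38.3 × 9.81 = 375.7 N down at 1.79 m → arm 1.79 m, τ = 375.7 × 1.79 = 672.5 N·m counterclockwise.
Speaker: 17.1 × 9.81 = 167.8 N down at 0.04 m → arm 0.04 m, τ = 167.8 × 0.04 = 6.712 N·m counterclockwise.
Net load moment about support B = 831.3 N·m counterclockwise.
Reaction R at support A is upward at 3.07 m, arm 3.07 m → moment R × 3.07 clockwise.
Balancing moments: R × 3.07 = 831.3, giving R = 271 N.

R_A ≈ 271 N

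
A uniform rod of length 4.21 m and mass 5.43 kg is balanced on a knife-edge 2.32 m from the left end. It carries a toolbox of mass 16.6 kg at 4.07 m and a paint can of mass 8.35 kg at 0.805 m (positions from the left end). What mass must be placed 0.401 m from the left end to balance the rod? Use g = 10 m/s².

Take moments about the knife-edge (at 2.32 m from the left end).
Beam weight: 5.43 × 10 = 54.3 N down at 2.105 m → arm 0.215 m, τ = 54.3 × 0.215 = 11.67 N·m counterclockwise.
Toolbox: 16.6 × 10 = 166 N down at 4.07 m → arm 1.75 m, τ = 166 × 1.75 = 290.5 N·m clockwise.
Paint can: 8.35 × 10 = 83.5 N down at 0.805 m → arm 1.515 m, τ = 83.5 × 1.515 = 126.5 N·m counterclockwise.
Net moment of known loads = 152.3 N·m clockwise.
An unknown mass m at 0.401 m has arm 1.919 m; its moment is m·g·1.919 counterclockwise.
Balancing moments: m × 10 × 1.919 = 152.3, giving m = 152.3 / (10 × 1.919) = 7.94 kg.

m ≈ 7.94 kg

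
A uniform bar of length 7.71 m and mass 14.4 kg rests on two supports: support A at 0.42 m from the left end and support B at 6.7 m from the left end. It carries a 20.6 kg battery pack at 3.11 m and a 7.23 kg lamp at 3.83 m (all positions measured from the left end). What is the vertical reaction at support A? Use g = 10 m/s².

R_A ≈ 216 N

Taking torques about support B:
Beam weight: 14.4 × 10 = 144 N down at 3.855 m → arm 2.845 m, τ = 144 × 2.845 = 409.7 N·m counterclockwise.
Battery pack: 20.6 × 10 = 206 N down at 3.11 m → arm 3.59 m, τ = 206 × 3.59 = 739.5 N·m counterclockwise.
Lamp: 7.23 × 10 = 72.3 N down at 3.83 m → arm 2.87 m, τ = 72.3 × 2.87 = 207.5 N·m counterclockwise.
Net load moment about support B = 1357 N·m counterclockwise.
Reaction R at support A is upward at 0.42 m, arm 6.28 m → moment R × 6.28 clockwise.
Setting net torque to zero: R × 6.28 = 1357 → R = 216 N.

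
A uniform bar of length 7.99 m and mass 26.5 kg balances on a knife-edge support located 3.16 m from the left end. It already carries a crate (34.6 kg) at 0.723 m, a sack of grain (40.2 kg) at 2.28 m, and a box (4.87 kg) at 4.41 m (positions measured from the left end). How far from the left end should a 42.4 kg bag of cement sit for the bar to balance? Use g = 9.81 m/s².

x ≈ 5.32 m from the left end

Taking torques about the knife-edge support (at 3.16 m from the left end):
Beam weight: 26.5 × 9.81 = 260 N down at 3.995 m → arm 0.835 m, τ = 260 × 0.835 = 217.1 N·m clockwise.
Crate: 34.6 × 9.81 = 339.4 N down at 0.723 m → arm 2.437 m, τ = 339.4 × 2.437 = 827.1 N·m counterclockwise.
Sack of grain: 40.2 × 9.81 = 394.4 N down at 2.28 m → arm 0.88 m, τ = 394.4 × 0.88 = 347.1 N·m counterclockwise.
Box: 4.87 × 9.81 = 47.77 N down at 4.41 m → arm 1.25 m, τ = 47.77 × 1.25 = 59.71 N·m clockwise.
Net moment of existing loads = 897.4 N·m counterclockwise.
The bag of cement weighs 42.4 × 9.81 = 415.9 N and must supply an equal clockwise moment, so its lever arm about the knife-edge support is 897.4 / 415.9 = 2.16 m.
That puts it at 3.16 + 2.16 = 5.32 m from the left end.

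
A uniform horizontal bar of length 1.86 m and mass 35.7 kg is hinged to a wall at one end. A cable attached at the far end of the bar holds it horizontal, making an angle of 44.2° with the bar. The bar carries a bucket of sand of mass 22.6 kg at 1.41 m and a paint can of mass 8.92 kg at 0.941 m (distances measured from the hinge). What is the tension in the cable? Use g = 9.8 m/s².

T ≈ 555 N

Sum moments about the hinge (the unknown hinge reaction has zero arm there).
Beam weight: 35.7 × 9.8 = 349.9 N down at 0.93 m → arm 0.93 m, τ = 349.9 × 0.93 = 325.4 N·m clockwise.
Bucket of sand: 22.6 × 9.8 = 221.5 N down at 1.41 m → arm 1.41 m, τ = 221.5 × 1.41 = 312.3 N·m clockwise.
Paint can: 8.92 × 9.8 = 87.42 N down at 0.941 m → arm 0.941 m, τ = 87.42 × 0.941 = 82.26 N·m clockwise.
Total clockwise load moment = 720 N·m.
The cable tension T acts at 1.86 m; only its component perpendicular to the bar, T sinθ, produces torque. sin 44.2° = 0.6972.
Balancing moments: T × 1.86 × 0.6972 = 720, giving T = 720 / 1.297 = 555 N.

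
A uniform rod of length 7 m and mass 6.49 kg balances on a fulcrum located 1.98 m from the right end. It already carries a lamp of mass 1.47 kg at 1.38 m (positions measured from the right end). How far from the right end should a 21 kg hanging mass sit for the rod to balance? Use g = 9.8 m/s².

x ≈ 1.55 m from the right end

About the fulcrum (at 1.98 m from the right end):
Beam weight: 6.49 × 9.8 = 63.6 N down at 3.5 m → arm 1.52 m, τ = 63.6 × 1.52 = 96.67 N·m counterclockwise.
Lamp: 1.47 × 9.8 = 14.41 N down at 1.38 m → arm 0.6 m, τ = 14.41 × 0.6 = 8.646 N·m clockwise.
Net moment of existing loads = 88.02 N·m counterclockwise.
The hanging mass weighs 21 × 9.8 = 205.8 N and must supply an equal clockwise moment, so its lever arm about the fulcrum is 88.02 / 205.8 = 0.428 m.
That puts it at 1.98 − 0.428 = 1.55 m from the right end.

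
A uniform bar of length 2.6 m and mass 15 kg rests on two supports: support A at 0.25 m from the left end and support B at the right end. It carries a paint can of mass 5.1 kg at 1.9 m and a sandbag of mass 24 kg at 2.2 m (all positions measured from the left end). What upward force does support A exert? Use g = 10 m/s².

R_A ≈ 139 N

About support B:
Beam weight: 15 × 10 = 150 N down at 1.3 m → arm 1.3 m, τ = 150 × 1.3 = 195 N·m counterclockwise.
Paint can: 5.1 × 10 = 51 N down at 1.9 m → arm 0.7 m, τ = 51 × 0.7 = 35.7 N·m counterclockwise.
Sandbag: 24 × 10 = 240 N down at 2.2 m → arm 0.4 m, τ = 240 × 0.4 = 96 N·m counterclockwise.
Net load moment about support B = 326.7 N·m counterclockwise.
Reaction R at support A is upward at 0.25 m, arm 2.35 m → moment R × 2.35 clockwise.
Στ = 0 ⇒ R × 2.35 = 326.7 ⇒ R = 139 N.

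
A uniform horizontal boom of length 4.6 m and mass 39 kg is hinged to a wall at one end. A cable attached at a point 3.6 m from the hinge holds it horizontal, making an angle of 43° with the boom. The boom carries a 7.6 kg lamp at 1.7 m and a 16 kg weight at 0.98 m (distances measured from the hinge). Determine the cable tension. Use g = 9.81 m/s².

Take moments about the hinge.
Beam weight: 39 × 9.81 = 382.6 N down at 2.3 m → arm 2.3 m, τ = 382.6 × 2.3 = 880 N·m clockwise.
Lamp: 7.6 × 9.81 = 74.56 N down at 1.7 m → arm 1.7 m, τ = 74.56 × 1.7 = 126.8 N·m clockwise.
Weight: 16 × 9.81 = 157 N down at 0.98 m → arm 0.98 m, τ = 157 × 0.98 = 153.9 N·m clockwise.
Total clockwise load moment = 1161 N·m.
The cable tension T acts at 3.6 m; only its component perpendicular to the boom, T sinθ, produces torque. sin 43° = 0.682.
Setting net torque to zero: T × 3.6 × 0.682 = 1161 → T = 1161 / 2.455 = 473 N.

T ≈ 473 N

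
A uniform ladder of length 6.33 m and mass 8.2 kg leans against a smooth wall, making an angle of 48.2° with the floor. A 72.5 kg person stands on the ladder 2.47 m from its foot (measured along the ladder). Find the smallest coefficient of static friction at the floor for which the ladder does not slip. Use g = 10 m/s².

Taking torques about the foot of the ladder:
Ladder weight 8.2×10 = 82 N acts at 3.165 m along the ladder; its horizontal arm is 3.165·cos48.2° = 2.11 m → τ = 173 N·m clockwise.
Person: 72.5×10 = 725 N at 2.47 m → arm 1.646 m → τ = 1193 N·m clockwise.
Wall normal N acts horizontally at the top; its moment arm is the height L sinθ = 6.33·sin48.2° = 4.719 m, counterclockwise.
Balancing moments: N × 4.719 = 1366, giving N = 289.5 N.
ΣFx = 0 ⇒ f = N_wall = 289.5 N. ΣFy = 0 ⇒ N_floor = 807 N.
μ_min = f / N_floor = 289.5 / 807 = 0.359.

μ_min ≈ 0.359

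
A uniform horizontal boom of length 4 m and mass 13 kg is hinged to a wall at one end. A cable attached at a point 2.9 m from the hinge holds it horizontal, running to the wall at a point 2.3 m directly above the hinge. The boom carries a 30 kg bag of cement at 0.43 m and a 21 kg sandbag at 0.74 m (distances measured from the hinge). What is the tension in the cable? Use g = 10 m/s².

Choose the hinge as the axis so the unknown hinge reaction has zero arm there.
Beam weight: 13 × 10 = 130 N down at 2 m → arm 2 m, τ = 130 × 2 = 260 N·m clockwise.
Bag of cement: 30 × 10 = 300 N down at 0.43 m → arm 0.43 m, τ = 300 × 0.43 = 129 N·m clockwise.
Sandbag: 21 × 10 = 210 N down at 0.74 m → arm 0.74 m, τ = 210 × 0.74 = 155.4 N·m clockwise.
Total clockwise load moment = 544.4 N·m.
The cable tension T acts at 2.9 m; only its component perpendicular to the boom, T sinθ, produces torque. sinθ = h/√(h²+d²) = 2.3/√(2.3²+2.9²) = 0.6214.
Balancing moments: T × 2.9 × 0.6214 = 544.4, giving T = 544.4 / 1.802 = 302 N.

T ≈ 302 N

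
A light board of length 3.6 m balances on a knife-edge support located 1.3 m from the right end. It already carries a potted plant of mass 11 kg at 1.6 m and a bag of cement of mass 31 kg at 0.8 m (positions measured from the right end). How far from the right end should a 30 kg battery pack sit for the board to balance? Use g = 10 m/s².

Taking torques about the knife-edge support (at 1.3 m from the right end):
Potted plant: 11 × 10 = 110 N down at 1.6 m → arm 0.3 m, τ = 110 × 0.3 = 33 N·m counterclockwise.
Bag of cement: 31 × 10 = 310 N down at 0.8 m → arm 0.5 m, τ = 310 × 0.5 = 155 N·m clockwise.
Net moment of existing loads = 122 N·m clockwise.
The battery pack weighs 30 × 10 = 300 N and must supply an equal counterclockwise moment, so its lever arm about the knife-edge support is 122 / 300 = 0.407 m.
That puts it at 1.3 + 0.407 = 1.71 m from the right end.

x ≈ 1.71 m from the right end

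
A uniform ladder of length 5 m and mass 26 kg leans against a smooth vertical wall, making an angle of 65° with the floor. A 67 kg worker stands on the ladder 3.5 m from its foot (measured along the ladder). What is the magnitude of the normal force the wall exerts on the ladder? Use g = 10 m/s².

Taking torques about the foot of the ladder:
Ladder weight 26×10 = 260 N acts at 2.5 m along the ladder; its horizontal arm is 2.5·cos65° = 1.057 m → τ = 274.8 N·m clockwise.
Worker: 67×10 = 670 N at 3.5 m → arm 1.479 m → τ = 990.9 N·m clockwise.
Wall normal N acts horizontally at the top; its moment arm is the height L sinθ = 5·sin65° = 4.532 m, counterclockwise.
Balancing moments: N × 4.532 = 1266, giving N = 279 N.

N_wall ≈ 279 N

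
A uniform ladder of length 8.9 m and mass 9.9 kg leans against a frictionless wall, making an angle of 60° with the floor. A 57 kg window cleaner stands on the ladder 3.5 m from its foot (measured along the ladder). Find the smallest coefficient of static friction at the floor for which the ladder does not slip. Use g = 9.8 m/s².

μ_min ≈ 0.236

Take moments about the foot of the ladder.
Ladder weight 9.9×9.8 = 97.02 N acts at 4.45 m along the ladder; its horizontal arm is 4.45·cos60° = 2.225 m → τ = 215.9 N·m clockwise.
Window cleaner: 57×9.8 = 558.6 N at 3.5 m → arm 1.75 m → τ = 977.6 N·m clockwise.
Wall normal N acts horizontally at the top; its moment arm is the height L sinθ = 8.9·sin60° = 7.708 m, counterclockwise.
Setting net torque to zero: N × 7.708 = 1194 → N = 154.9 N.
ΣFx = 0 ⇒ f = N_wall = 154.9 N. ΣFy = 0 ⇒ N_floor = 655.6 N.
μ_min = f / N_floor = 154.9 / 655.6 = 0.236.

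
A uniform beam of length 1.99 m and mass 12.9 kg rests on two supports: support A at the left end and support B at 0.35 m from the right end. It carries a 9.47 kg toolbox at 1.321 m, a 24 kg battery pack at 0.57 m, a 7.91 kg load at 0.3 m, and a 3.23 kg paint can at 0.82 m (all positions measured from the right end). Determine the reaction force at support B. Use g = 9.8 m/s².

R_B ≈ 421 N

Take moments about support A.
Beam weight: 12.9 × 9.8 = 126.4 N down at 0.995 m → arm 0.995 m, τ = 126.4 × 0.995 = 125.8 N·m clockwise.
Toolbox: 9.47 × 9.8 = 92.81 N down at 1.321 m → arm 0.669 m, τ = 92.81 × 0.669 = 62.09 N·m clockwise.
Battery pack: 24 × 9.8 = 235.2 N down at 0.57 m → arm 1.42 m, τ = 235.2 × 1.42 = 334 N·m clockwise.
Load: 7.91 × 9.8 = 77.52 N down at 0.3 m → arm 1.69 m, τ = 77.52 × 1.69 = 131 N·m clockwise.
Paint can: 3.23 × 9.8 = 31.65 N down at 0.82 m → arm 1.17 m, τ = 31.65 × 1.17 = 37.03 N·m clockwise.
Net load moment about support A = 689.9 N·m clockwise.
Reaction R at support B is upward at 0.35 m, arm 1.64 m → moment R × 1.64 counterclockwise.
Στ = 0 ⇒ R × 1.64 = 689.9 ⇒ R = 421 N.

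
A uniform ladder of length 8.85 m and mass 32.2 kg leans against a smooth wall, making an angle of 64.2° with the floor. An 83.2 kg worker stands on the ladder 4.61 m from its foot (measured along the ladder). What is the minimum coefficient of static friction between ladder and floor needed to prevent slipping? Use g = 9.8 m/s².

μ_min ≈ 0.249

Sum moments about the foot of the ladder (the floor normal and friction both act there and drop out).
Ladder weight 32.2×9.8 = 315.6 N acts at 4.425 m along the ladder; its horizontal arm is 4.425·cos64.2° = 1.926 m → τ = 607.8 N·m clockwise.
Worker: 83.2×9.8 = 815.4 N at 4.61 m → arm 2.006 m → τ = 1636 N·m clockwise.
Wall normal N acts horizontally at the top; its moment arm is the height L sinθ = 8.85·sin64.2° = 7.968 m, counterclockwise.
Στ = 0 ⇒ N × 7.968 = 2244 ⇒ N = 281.6 N.
ΣFx = 0 ⇒ f = N_wall = 281.6 N. ΣFy = 0 ⇒ N_floor = 1131 N.
μ_min = f / N_floor = 281.6 / 1131 = 0.249.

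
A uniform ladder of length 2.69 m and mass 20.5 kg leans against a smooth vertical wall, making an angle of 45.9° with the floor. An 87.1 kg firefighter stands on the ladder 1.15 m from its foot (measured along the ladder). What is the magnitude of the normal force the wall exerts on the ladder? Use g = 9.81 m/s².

N_wall ≈ 451 N

About the foot of the ladder:
Ladder weight 20.5×9.81 = 201.1 N acts at 1.345 m along the ladder; its horizontal arm is 1.345·cos45.9° = 0.936 m → τ = 188.2 N·m clockwise.
Firefighter: 87.1×9.81 = 854.5 N at 1.15 m → arm 0.8003 m → τ = 683.9 N·m clockwise.
Wall normal N acts horizontally at the top; its moment arm is the height L sinθ = 2.69·sin45.9° = 1.932 m, counterclockwise.
Setting net torque to zero: N × 1.932 = 872.1 → N = 451 N.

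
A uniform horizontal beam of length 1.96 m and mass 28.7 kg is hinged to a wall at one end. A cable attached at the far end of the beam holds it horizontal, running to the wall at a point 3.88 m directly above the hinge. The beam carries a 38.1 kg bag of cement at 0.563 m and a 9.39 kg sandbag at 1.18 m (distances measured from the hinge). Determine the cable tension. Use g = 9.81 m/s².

T ≈ 340 N

Taking torques about the hinge:
Beam weight: 28.7 × 9.81 = 281.5 N down at 0.98 m → arm 0.98 m, τ = 281.5 × 0.98 = 275.9 N·m clockwise.
Bag of cement: 38.1 × 9.81 = 373.8 N down at 0.563 m → arm 0.563 m, τ = 373.8 × 0.563 = 210.4 N·m clockwise.
Sandbag: 9.39 × 9.81 = 92.12 N down at 1.18 m → arm 1.18 m, τ = 92.12 × 1.18 = 108.7 N·m clockwise.
Total clockwise load moment = 595 N·m.
The cable tension T acts at 1.96 m; only its component perpendicular to the beam, T sinθ, produces torque. sinθ = h/√(h²+d²) = 3.88/√(3.88²+1.96²) = 0.8926.
Setting net torque to zero: T × 1.96 × 0.8926 = 595 → T = 595 / 1.749 = 340 N.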